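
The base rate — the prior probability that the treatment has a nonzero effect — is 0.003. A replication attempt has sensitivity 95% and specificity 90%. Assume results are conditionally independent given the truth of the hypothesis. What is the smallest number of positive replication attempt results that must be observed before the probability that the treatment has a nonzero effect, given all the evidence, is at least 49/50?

5

Prior odds: 0.003 ÷ 0.997 = 3/997.
False-positive rate = 1 − 0.9 = 0.1; likelihood ratio of a positive = 0.95/0.1 = 9.5.
Target posterior odds = 0.98/0.02 = 49.
Need (3/997) × 9.5ⁿ ≥ 49, i.e. 9.5ⁿ ≥ 48853/3.
9.5⁴ = 8145.0625 falls short of 48853/3 but 9.5⁵ = 77378.09375 reaches it, so n = 5.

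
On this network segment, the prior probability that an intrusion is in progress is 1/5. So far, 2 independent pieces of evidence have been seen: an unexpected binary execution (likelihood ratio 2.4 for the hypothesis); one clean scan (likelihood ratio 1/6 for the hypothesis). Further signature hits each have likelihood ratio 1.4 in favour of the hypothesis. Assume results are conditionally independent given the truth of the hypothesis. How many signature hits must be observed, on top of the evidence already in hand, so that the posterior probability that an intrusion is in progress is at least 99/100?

21

Prior odds = 0.2/0.8 = 0.25.
Combined Bayes factor of the evidence already in hand = 2.4 × (1/6) = 0.4.
Odds after that evidence = 0.25 × 0.4 = 0.1.
Target odds = 0.99/0.01 = 99.
Need 1.4ⁿ ≥ 99 ÷ 0.1 = 990.
1.4²⁰ ≈836.683 falls short of 990 but 1.4²¹ ≈1171.36 reaches it, so n = 21.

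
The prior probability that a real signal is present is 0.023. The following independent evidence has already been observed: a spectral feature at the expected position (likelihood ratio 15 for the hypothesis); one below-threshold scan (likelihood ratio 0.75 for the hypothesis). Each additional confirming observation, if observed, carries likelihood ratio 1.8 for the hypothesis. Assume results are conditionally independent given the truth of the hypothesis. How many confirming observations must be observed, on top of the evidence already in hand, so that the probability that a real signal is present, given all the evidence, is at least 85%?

Prior odds = 0.023/0.977 = 23/977.
Combined Bayes factor of the evidence already in hand = 15 × 0.75 = 11.25.
Odds after that evidence = (23/977) × 11.25 = 1035/3908.
Target odds = 0.85/0.15 = 17/3.
Need 1.8ⁿ ≥ 17/3 ÷ (1035/3908) = 66436/3105.
1.8⁵ = 18.89568 falls short of 66436/3105 but 1.8⁶ = 531441/15625 reaches it, so n = 6.

6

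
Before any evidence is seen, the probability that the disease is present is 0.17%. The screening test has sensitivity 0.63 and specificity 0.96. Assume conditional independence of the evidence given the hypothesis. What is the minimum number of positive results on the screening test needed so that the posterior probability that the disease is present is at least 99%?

Prior odds = 0.0017/0.9983 = 17/9983.
False-positive rate = 1 − 0.96 = 0.04; likelihood ratio of a positive = 0.63/0.04 = 15.75.
Target posterior odds = 0.99/0.01 = 99.
Require 15.75ⁿ ≥ 99 ÷ (17/9983) = 988317/17.
15.75³ = 3906.984375 falls short of 988317/17 but 15.75⁴ = 15752961/256 reaches it, so n = 4.

4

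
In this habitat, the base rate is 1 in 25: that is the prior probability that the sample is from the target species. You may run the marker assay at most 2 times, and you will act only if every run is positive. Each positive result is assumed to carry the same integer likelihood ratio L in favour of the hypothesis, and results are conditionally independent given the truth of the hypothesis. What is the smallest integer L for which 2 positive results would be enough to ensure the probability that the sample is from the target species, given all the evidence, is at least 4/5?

Prior odds = 0.04/0.96 = 1/24.
Target odds = 0.8/0.2 = 4.
Need L² ≥ 4 ÷ (1/24) = 96.
9² = 81 < 96 ≤ 100 = 10², so L = 10.

10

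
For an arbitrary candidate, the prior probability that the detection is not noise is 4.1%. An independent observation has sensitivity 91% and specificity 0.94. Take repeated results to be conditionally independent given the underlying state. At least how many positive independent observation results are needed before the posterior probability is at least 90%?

Prior odds: 0.041 ÷ 0.959 = 41/959.
False-positive rate = 1 − 0.94 = 0.06; likelihood ratio of a positive = 0.91/0.06 = 91/6.
Target posterior odds = 0.9/0.1 = 9.
Require (91/6)ⁿ ≥ 9 ÷ (41/959) = 8631/41.
(91/6)¹ = 91/6 falls short of 8631/41 but (91/6)² = 8281/36 reaches it, so n = 2.

2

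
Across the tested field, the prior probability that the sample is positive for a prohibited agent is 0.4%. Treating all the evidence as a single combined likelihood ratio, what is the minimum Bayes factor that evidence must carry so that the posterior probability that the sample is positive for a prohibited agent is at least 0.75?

Prior odds = 0.004/0.996 = 1/249.
Target odds = 0.75/0.25 = 3.
Required Bayes factor = 3 ÷ (1/249) = 747.

747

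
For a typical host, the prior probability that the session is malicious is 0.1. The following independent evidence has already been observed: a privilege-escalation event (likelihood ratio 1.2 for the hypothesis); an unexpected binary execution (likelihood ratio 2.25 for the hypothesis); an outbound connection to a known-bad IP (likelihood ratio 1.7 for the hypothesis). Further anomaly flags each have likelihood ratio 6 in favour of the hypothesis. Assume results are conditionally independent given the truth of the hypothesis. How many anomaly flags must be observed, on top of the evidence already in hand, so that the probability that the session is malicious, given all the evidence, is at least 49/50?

Prior odds = 0.1/0.9 = 1/9.
Combined Bayes factor of the evidence already in hand = 1.2 × 2.25 × 1.7 = 4.59.
Odds after that evidence = (1/9) × 4.59 = 0.51.
Target odds = 0.98/0.02 = 49.
Need 6ⁿ ≥ 49 ÷ 0.51 = 4900/51.
6² = 36 falls short of 4900/51 but 6³ = 216 reaches it, so n = 3.

3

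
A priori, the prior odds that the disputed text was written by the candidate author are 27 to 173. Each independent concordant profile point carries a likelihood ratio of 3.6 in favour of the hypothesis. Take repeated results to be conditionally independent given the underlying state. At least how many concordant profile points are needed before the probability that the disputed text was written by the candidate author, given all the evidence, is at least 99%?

Prior odds = 27/173.
Likelihood ratio per concordant profile point = 3.6.
Target odds: 0.99 ÷ 0.01 = 99.
Require 3.6ⁿ ≥ 99 ÷ (27/173) = 1903/3.
3.6⁵ = 604.66176 falls short of 1903/3 but 3.6⁶ = 34012224/15625 reaches it, so n = 6.

6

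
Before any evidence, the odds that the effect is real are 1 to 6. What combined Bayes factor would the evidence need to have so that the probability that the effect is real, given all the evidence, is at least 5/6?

30

Prior odds = 1/6.
Target odds = (5/6)/(1/6) = 5.
Required Bayes factor = 5 ÷ (1/6) = 30.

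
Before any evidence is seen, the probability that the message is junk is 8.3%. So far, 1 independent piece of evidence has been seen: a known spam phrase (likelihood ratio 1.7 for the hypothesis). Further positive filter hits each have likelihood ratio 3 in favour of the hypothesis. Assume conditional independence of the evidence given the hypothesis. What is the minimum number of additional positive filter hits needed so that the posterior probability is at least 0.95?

5

Prior odds = 0.083/0.917 = 83/917.
Bayes factor of the evidence already in hand = 1.7.
Odds after that evidence = (83/917) × 1.7 = 1411/9170.
Target odds = 0.95/0.05 = 19.
Need 3ⁿ ≥ 19 ÷ (1411/9170) = 174230/1411.
3⁴ = 81 falls short of 174230/1411 but 3⁵ = 243 reaches it, so n = 5.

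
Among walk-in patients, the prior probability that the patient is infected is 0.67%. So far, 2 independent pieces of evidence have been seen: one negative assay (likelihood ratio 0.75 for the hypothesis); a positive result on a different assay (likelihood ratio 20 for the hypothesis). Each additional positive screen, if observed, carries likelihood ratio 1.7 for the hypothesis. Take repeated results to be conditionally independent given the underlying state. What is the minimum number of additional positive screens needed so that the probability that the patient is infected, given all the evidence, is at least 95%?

10

Prior odds = 0.0067/0.9933 = 67/9933.
Combined Bayes factor of the evidence already in hand = 0.75 × 20 = 15.
Odds after that evidence = (67/9933) × 15 = 335/3311.
Target odds = 0.95/0.05 = 19.
Need 1.7ⁿ ≥ 19 ÷ (335/3311) = 62909/335.
1.7⁹ ≈118.588 falls short of 62909/335 but 1.7¹⁰ ≈201.599 reaches it, so n = 10.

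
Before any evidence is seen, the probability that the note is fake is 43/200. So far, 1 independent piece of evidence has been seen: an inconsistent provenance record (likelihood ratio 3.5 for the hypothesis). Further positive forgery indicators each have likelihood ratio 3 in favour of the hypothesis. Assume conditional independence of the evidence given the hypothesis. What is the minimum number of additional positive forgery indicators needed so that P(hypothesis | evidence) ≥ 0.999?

7

Prior odds = 0.215/0.785 = 43/157.
Bayes factor of the evidence already in hand = 3.5.
Odds after that evidence = (43/157) × 3.5 = 301/314.
Target odds = 0.999/0.001 = 999.
Need 3ⁿ ≥ 999 ÷ (301/314) = 313686/301.
3⁶ = 729 falls short of 313686/301 but 3⁷ = 2187 reaches it, so n = 7.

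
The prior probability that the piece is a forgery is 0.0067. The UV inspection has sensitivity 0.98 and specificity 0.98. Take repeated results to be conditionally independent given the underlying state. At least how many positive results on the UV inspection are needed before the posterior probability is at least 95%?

Prior odds = 0.0067/0.9933 = 67/9933.
False-positive rate = 1 − 0.98 = 0.02; likelihood ratio of a positive = 0.98/0.02 = 49.
Target posterior odds = 0.95/0.05 = 19.
Need (67/9933) × 49ⁿ ≥ 19, i.e. 49ⁿ ≥ 188727/67.
49² = 2401 falls short of 188727/67 but 49³ = 117649 reaches it, so n = 3.

3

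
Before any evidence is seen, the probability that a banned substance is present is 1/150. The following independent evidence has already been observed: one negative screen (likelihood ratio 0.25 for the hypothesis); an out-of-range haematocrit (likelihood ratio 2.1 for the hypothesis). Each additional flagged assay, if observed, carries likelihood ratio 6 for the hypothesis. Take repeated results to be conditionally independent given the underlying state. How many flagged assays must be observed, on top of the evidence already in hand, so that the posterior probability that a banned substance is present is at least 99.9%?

8

Prior odds = (1/150)/(149/150) = 1/149.
Combined Bayes factor of the evidence already in hand = 0.25 × 2.1 = 0.525.
Odds after that evidence = (1/149) × 0.525 = 21/5960.
Target odds = 0.999/0.001 = 999.
Need 6ⁿ ≥ 999 ÷ (21/5960) = 1984680/7.
6⁷ = 279936 falls short of 1984680/7 but 6⁸ = 1679616 reaches it, so n = 8.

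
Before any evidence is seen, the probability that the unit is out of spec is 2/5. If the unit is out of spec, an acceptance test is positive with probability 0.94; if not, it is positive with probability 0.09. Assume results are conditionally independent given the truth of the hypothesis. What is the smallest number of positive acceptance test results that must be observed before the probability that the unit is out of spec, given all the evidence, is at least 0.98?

2

Prior odds: 0.4 ÷ 0.6 = 2/3.
Likelihood ratio of a positive = 0.94/0.09 = 94/9.
Target odds: 0.98 ÷ 0.02 = 49.
Require (94/9)ⁿ ≥ 49 ÷ (2/3) = 73.5.
(94/9)¹ = 94/9 falls short of 73.5 but (94/9)² = 8836/81 reaches it, so n = 2.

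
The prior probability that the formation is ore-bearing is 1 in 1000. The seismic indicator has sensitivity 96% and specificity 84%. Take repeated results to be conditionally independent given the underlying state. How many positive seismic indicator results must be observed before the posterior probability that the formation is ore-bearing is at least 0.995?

7

Prior odds = 0.001/0.999 = 1/999.
False-positive rate = 1 − 0.84 = 0.16; likelihood ratio of a positive = 0.96/0.16 = 6.
Target posterior odds = 0.995/0.005 = 199.
Need (1/999) × 6ⁿ ≥ 199, i.e. 6ⁿ ≥ 198801.
6⁶ = 46656 falls short of 198801 but 6⁷ = 279936 reaches it, so n = 7.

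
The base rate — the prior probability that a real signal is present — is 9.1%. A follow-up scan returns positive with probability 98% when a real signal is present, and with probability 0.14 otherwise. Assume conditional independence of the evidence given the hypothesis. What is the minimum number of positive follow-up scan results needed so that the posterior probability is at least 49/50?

4

Prior odds: 0.091 ÷ 0.909 = 91/909.
Likelihood ratio of a positive result = 0.98/0.14 = 7.
Target posterior odds = 0.98/0.02 = 49.
Need (91/909) × 7ⁿ ≥ 49, i.e. 7ⁿ ≥ 6363/13.
7³ = 343 falls short of 6363/13 but 7⁴ = 2401 reaches it, so n = 4.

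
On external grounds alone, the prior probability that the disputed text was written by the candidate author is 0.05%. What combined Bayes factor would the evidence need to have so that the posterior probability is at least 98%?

97951

Prior odds = 0.0005/0.9995 = 1/1999.
Target odds = 0.98/0.02 = 49.
Required Bayes factor = 49 ÷ (1/1999) = 97951.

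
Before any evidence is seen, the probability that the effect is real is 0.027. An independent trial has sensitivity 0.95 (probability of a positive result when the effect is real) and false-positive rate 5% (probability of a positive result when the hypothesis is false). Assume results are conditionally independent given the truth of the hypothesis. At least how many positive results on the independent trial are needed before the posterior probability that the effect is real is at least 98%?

3

Prior odds = 0.027/0.973 = 27/973.
Likelihood ratio of a positive result = 0.95/0.05 = 19.
Target odds: 0.98 ÷ 0.02 = 49.
Need (27/973) × 19ⁿ ≥ 49, i.e. 19ⁿ ≥ 47677/27.
19² = 361 falls short of 47677/27 but 19³ = 6859 reaches it, so n = 3.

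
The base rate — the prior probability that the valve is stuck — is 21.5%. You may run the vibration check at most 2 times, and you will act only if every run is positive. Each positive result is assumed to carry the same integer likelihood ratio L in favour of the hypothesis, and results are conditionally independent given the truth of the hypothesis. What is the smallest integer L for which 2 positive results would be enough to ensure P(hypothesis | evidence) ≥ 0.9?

6

Prior odds = 0.215/0.785 = 43/157.
Target odds = 0.9/0.1 = 9.
Need L² ≥ 9 ÷ (43/157) = 1413/43.
5² = 25 < 1413/43 ≤ 36 = 6², so L = 6.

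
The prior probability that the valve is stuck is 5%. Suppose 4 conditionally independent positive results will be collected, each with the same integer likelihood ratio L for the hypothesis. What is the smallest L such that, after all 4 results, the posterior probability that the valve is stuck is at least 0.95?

Prior odds = 0.05/0.95 = 1/19.
Target odds = 0.95/0.05 = 19.
Need L⁴ ≥ 19 ÷ (1/19) = 361.
4⁴ = 256 < 361 ≤ 625 = 5⁴, so L = 5.

5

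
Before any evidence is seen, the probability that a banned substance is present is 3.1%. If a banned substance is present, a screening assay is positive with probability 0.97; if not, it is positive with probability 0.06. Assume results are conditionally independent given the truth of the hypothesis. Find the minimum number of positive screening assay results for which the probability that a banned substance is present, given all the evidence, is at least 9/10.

3

Prior odds: 0.031 ÷ 0.969 = 31/969.
Likelihood ratio of a positive = 0.97/0.06 = 97/6.
Target posterior odds = 0.9/0.1 = 9.
Require (97/6)ⁿ ≥ 9 ÷ (31/969) = 8721/31.
(97/6)² = 9409/36 falls short of 8721/31 but (97/6)³ = 912673/216 reaches it, so n = 3.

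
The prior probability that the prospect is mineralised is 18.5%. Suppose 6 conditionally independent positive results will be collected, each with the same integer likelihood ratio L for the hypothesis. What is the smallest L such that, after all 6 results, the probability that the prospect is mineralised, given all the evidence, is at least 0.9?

Prior odds = 0.185/0.815 = 37/163.
Target odds = 0.9/0.1 = 9.
Need L⁶ ≥ 9 ÷ (37/163) = 1467/37.
1⁶ = 1 < 1467/37 ≤ 64 = 2⁶, so L = 2.

2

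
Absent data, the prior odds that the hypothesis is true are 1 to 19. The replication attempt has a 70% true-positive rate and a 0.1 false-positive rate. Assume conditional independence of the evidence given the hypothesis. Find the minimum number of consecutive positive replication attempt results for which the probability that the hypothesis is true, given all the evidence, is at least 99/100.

4

Prior odds = 1/19.
Likelihood ratio of a positive result = 0.7/0.1 = 7.
Target posterior odds = 0.99/0.01 = 99.
Require 7ⁿ ≥ 99 ÷ (1/19) = 1881.
7³ = 343 falls short of 1881 but 7⁴ = 2401 reaches it, so n = 4.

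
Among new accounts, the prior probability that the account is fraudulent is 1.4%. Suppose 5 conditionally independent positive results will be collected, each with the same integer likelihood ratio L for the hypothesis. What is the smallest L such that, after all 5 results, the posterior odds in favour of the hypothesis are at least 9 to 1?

4

Prior odds = 0.014/0.986 = 7/493.
Target odds = 9.
Need L⁵ ≥ 9 ÷ (7/493) = 4437/7.
3⁵ = 243 < 4437/7 ≤ 1024 = 4⁵, so L = 4.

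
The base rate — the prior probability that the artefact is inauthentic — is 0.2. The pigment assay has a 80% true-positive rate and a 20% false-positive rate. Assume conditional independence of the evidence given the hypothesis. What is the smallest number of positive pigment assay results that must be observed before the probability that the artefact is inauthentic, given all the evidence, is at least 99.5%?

Prior odds: 0.2 ÷ 0.8 = 0.25.
Likelihood ratio of a positive result = 0.8/0.2 = 4.
Target odds: 0.995 ÷ 0.005 = 199.
Require 4ⁿ ≥ 199 ÷ 0.25 = 796.
4⁴ = 256 falls short of 796 but 4⁵ = 1024 reaches it, so n = 5.

5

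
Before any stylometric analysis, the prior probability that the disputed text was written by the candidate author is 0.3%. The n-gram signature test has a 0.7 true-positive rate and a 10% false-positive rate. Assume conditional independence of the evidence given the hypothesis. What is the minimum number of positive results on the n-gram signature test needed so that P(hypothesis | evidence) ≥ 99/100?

Prior odds: 0.003 ÷ 0.997 = 3/997.
Likelihood ratio of a positive result = 0.7/0.1 = 7.
Target odds: 0.99 ÷ 0.01 = 99.
Require 7ⁿ ≥ 99 ÷ (3/997) = 32901.
7⁵ = 16807 falls short of 32901 but 7⁶ = 117649 reaches it, so n = 6.

6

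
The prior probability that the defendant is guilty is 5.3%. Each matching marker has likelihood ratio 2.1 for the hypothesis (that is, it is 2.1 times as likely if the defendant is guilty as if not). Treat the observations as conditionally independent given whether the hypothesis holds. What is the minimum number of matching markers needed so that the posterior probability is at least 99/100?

11

Prior odds: 0.053 ÷ 0.947 = 53/947.
Likelihood ratio per matching marker = 2.1.
Target posterior odds = 0.99/0.01 = 99.
Need (53/947) × 2.1ⁿ ≥ 99, i.e. 2.1ⁿ ≥ 93753/53.
2.1¹⁰ ≈1667.99 falls short of 93753/53 but 2.1¹¹ ≈3502.78 reaches it, so n = 11.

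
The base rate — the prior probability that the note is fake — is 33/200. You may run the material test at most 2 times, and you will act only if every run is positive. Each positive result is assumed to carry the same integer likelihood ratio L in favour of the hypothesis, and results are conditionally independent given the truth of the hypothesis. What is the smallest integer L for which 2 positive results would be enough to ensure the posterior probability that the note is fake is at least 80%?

Prior odds = 0.165/0.835 = 33/167.
Target odds = 0.8/0.2 = 4.
Need L² ≥ 4 ÷ (33/167) = 668/33.
4² = 16 < 668/33 ≤ 25 = 5², so L = 5.

5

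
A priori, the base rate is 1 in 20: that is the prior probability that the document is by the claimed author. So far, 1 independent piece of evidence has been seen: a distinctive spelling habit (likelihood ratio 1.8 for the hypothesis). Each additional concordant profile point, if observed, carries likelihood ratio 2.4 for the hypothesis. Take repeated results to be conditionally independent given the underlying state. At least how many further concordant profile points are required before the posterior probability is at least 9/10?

6

Prior odds = 0.05/0.95 = 1/19.
Bayes factor of the evidence already in hand = 1.8.
Odds after that evidence = (1/19) × 1.8 = 9/95.
Target odds = 0.9/0.1 = 9.
Need 2.4ⁿ ≥ 9 ÷ (9/95) = 95.
2.4⁵ = 79.62624 falls short of 95 but 2.4⁶ = 2985984/15625 reaches it, so n = 6.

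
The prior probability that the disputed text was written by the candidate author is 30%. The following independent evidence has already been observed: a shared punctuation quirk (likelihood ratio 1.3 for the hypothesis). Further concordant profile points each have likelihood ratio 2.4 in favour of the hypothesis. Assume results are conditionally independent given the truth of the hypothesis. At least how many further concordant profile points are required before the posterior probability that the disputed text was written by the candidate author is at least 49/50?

6

Prior odds = 0.3/0.7 = 3/7.
Bayes factor of the evidence already in hand = 1.3.
Odds after that evidence = (3/7) × 1.3 = 39/70.
Target odds = 0.98/0.02 = 49.
Need 2.4ⁿ ≥ 49 ÷ (39/70) = 3430/39.
2.4⁵ = 79.62624 falls short of 3430/39 but 2.4⁶ = 2985984/15625 reaches it, so n = 6.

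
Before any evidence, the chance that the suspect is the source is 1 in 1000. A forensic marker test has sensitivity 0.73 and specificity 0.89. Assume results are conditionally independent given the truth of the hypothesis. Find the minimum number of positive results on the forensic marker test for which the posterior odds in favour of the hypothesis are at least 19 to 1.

Prior odds: 0.001 ÷ 0.999 = 1/999.
False-positive rate = 1 − 0.89 = 0.11; likelihood ratio of a positive = 0.73/0.11 = 73/11.
Target odds = 19.
Need (1/999) × (73/11)ⁿ ≥ 19, i.e. (73/11)ⁿ ≥ 18981.
(73/11)⁵ ≈12872.1 falls short of 18981 but (73/11)⁶ ≈85424.2 reaches it, so n = 6.

6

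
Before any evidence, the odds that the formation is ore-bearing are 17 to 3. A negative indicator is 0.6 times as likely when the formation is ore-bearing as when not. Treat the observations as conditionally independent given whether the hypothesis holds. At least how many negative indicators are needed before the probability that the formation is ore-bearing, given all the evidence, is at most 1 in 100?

13

Prior odds = 17/3.
Likelihood ratio per negative indicator = 0.6.
Target odds: 0.01 ÷ 0.99 = 1/99.
Require 0.6ⁿ ≤ 1/99 ÷ (17/3) = 1/561.
0.6¹² = 531441/244140625 is still above 1/561 but 0.6¹³ ≈0.00130607 is at or below it, so n = 13.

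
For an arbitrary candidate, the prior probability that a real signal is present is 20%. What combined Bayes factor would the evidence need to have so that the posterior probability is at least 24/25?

96

Prior odds = 0.2/0.8 = 0.25.
Target odds = 0.96/0.04 = 24.
Required Bayes factor = 24 ÷ 0.25 = 96.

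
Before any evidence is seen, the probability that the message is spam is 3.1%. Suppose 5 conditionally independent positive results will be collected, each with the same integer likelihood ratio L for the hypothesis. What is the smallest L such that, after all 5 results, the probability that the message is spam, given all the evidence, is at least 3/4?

Prior odds = 0.031/0.969 = 31/969.
Target odds = 0.75/0.25 = 3.
Need L⁵ ≥ 3 ÷ (31/969) = 2907/31.
2⁵ = 32 < 2907/31 ≤ 243 = 3⁵, so L = 3.

3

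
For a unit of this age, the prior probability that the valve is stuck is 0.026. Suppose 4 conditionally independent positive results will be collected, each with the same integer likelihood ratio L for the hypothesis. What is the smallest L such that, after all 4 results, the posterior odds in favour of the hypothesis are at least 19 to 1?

6

Prior odds = 0.026/0.974 = 13/487.
Target odds = 19.
Need L⁴ ≥ 19 ÷ (13/487) = 9253/13.
5⁴ = 625 < 9253/13 ≤ 1296 = 6⁴, so L = 6.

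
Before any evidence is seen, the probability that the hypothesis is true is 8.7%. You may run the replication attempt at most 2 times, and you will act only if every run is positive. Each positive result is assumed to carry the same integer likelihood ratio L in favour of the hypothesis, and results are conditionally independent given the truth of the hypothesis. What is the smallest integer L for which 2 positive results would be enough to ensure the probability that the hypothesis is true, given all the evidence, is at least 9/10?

10

Prior odds = 0.087/0.913 = 87/913.
Target odds = 0.9/0.1 = 9.
Need L² ≥ 9 ÷ (87/913) = 2739/29.
9² = 81 < 2739/29 ≤ 100 = 10², so L = 10.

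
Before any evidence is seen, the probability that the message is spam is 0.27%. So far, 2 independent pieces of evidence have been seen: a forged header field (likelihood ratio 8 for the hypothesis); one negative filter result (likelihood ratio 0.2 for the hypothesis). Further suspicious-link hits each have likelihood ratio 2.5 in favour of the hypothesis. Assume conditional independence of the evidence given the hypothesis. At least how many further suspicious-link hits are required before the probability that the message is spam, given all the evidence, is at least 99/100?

Prior odds = 0.0027/0.9973 = 27/9973.
Combined Bayes factor of the evidence already in hand = 8 × 0.2 = 1.6.
Odds after that evidence = (27/9973) × 1.6 = 216/49865.
Target odds = 0.99/0.01 = 99.
Need 2.5ⁿ ≥ 99 ÷ (216/49865) = 548515/24.
2.5¹⁰ = 9765625/1024 falls short of 548515/24 but 2.5¹¹ = 48828125/2048 reaches it, so n = 11.

11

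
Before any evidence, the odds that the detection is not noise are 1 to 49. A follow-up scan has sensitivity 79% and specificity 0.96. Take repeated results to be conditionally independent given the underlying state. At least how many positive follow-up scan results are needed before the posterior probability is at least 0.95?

Prior odds = 1/49.
False-positive rate = 1 − 0.96 = 0.04; likelihood ratio of a positive = 0.79/0.04 = 19.75.
Target odds: 0.95 ÷ 0.05 = 19.
Need (1/49) × 19.75ⁿ ≥ 19, i.e. 19.75ⁿ ≥ 931.
19.75² = 390.0625 falls short of 931 but 19.75³ = 7703.734375 reaches it, so n = 3.

3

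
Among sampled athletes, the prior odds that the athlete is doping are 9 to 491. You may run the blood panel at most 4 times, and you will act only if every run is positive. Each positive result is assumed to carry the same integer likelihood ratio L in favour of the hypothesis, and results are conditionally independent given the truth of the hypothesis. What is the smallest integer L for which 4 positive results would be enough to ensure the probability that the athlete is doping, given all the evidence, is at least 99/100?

9

Prior odds = 9/491.
Target odds = 0.99/0.01 = 99.
Need L⁴ ≥ 99 ÷ (9/491) = 5401.
8⁴ = 4096 < 5401 ≤ 6561 = 9⁴, so L = 9.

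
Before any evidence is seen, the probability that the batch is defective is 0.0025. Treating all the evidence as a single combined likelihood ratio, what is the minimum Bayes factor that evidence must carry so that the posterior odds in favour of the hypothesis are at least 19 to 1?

7581

Prior odds = 0.0025/0.9975 = 1/399.
Target odds = 19.
Required Bayes factor = 19 ÷ (1/399) = 7581.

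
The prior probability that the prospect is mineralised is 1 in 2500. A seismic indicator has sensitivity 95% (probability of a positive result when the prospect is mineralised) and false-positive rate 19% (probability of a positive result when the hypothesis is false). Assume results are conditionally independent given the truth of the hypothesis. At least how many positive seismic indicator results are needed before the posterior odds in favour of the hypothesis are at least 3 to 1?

Prior odds = 0.0004/0.9996 = 1/2499.
Likelihood ratio of a positive result = 0.95/0.19 = 5.
Target odds = 3.
Require 5ⁿ ≥ 3 ÷ (1/2499) = 7497.
5⁵ = 3125 falls short of 7497 but 5⁶ = 15625 reaches it, so n = 6.

6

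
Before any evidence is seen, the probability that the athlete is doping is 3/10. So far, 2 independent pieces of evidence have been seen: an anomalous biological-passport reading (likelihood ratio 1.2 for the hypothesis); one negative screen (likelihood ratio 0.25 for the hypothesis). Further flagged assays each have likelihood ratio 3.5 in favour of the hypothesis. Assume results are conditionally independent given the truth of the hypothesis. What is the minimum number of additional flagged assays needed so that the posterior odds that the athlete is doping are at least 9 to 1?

Prior odds = 0.3/0.7 = 3/7.
Combined Bayes factor of the evidence already in hand = 1.2 × 0.25 = 0.3.
Odds after that evidence = (3/7) × 0.3 = 9/70.
Target odds = 9.
Need 3.5ⁿ ≥ 9 ÷ (9/70) = 70.
3.5³ = 42.875 falls short of 70 but 3.5⁴ = 150.0625 reaches it, so n = 4.

4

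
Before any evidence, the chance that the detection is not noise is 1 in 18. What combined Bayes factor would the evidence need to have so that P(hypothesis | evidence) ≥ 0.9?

Prior odds = (1/18)/(17/18) = 1/17.
Target odds = 0.9/0.1 = 9.
Required Bayes factor = 9 ÷ (1/17) = 153.

153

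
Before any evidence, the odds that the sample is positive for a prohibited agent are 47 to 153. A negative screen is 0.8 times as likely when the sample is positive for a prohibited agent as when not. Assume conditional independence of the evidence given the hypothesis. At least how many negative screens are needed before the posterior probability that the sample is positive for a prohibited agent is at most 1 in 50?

Prior odds = 47/153.
Likelihood ratio per negative screen = 0.8.
Target odds: 0.02 ÷ 0.98 = 1/49.
Require 0.8ⁿ ≤ 1/49 ÷ (47/153) = 153/2303.
0.8¹² = 16777216/244140625 is still above 153/2303 but 0.8¹³ ≈0.0549756 is at or below it, so n = 13.

13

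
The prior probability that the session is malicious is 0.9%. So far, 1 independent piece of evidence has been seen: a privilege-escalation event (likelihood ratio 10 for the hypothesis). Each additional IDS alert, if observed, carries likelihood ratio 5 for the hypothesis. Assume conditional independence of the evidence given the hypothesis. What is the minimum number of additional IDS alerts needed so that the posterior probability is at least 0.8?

Prior odds = 0.009/0.991 = 9/991.
Bayes factor of the evidence already in hand = 10.
Odds after that evidence = (9/991) × 10 = 90/991.
Target odds = 0.8/0.2 = 4.
Need 5ⁿ ≥ 4 ÷ (90/991) = 1982/45.
5² = 25 falls short of 1982/45 but 5³ = 125 reaches it, so n = 3.

3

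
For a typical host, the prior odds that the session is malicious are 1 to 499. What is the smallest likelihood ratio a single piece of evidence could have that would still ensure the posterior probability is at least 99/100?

Prior odds = 1/499.
Target odds = 0.99/0.01 = 99.
Required Bayes factor = 99 ÷ (1/499) = 49401.

49401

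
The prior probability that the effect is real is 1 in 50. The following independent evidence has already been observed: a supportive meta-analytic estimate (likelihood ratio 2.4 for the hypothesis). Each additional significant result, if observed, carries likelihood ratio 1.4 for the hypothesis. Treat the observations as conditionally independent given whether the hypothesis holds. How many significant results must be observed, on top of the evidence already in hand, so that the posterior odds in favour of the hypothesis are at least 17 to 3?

Prior odds = 0.02/0.98 = 1/49.
Bayes factor of the evidence already in hand = 2.4.
Odds after that evidence = (1/49) × 2.4 = 12/245.
Target odds = 17/3.
Need 1.4ⁿ ≥ 17/3 ÷ (12/245) = 4165/36.
1.4¹⁴ ≈111.12 falls short of 4165/36 but 1.4¹⁵ ≈155.568 reaches it, so n = 15.

15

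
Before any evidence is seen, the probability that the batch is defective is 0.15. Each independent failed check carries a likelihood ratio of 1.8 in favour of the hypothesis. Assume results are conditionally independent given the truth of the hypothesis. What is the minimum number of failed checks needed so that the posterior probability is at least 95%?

Prior odds: 0.15 ÷ 0.85 = 3/17.
Likelihood ratio per failed check = 1.8.
Target odds: 0.95 ÷ 0.05 = 19.
Need (3/17) × 1.8ⁿ ≥ 19, i.e. 1.8ⁿ ≥ 323/3.
1.8⁷ = 4782969/78125 falls short of 323/3 but 1.8⁸ = 43046721/390625 reaches it, so n = 8.

8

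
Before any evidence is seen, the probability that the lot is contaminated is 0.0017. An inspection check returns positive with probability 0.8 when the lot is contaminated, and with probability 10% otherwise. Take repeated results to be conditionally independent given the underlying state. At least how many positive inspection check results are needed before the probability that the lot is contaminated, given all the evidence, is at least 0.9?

Prior odds = 0.0017/0.9983 = 17/9983.
Likelihood ratio of a positive result = 0.8/0.1 = 8.
Target odds: 0.9 ÷ 0.1 = 9.
Need (17/9983) × 8ⁿ ≥ 9, i.e. 8ⁿ ≥ 89847/17.
8⁴ = 4096 falls short of 89847/17 but 8⁵ = 32768 reaches it, so n = 5.

5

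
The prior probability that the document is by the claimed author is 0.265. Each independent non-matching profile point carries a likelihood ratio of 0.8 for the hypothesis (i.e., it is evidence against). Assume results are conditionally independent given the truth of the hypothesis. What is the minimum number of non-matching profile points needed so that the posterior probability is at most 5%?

Prior odds: 0.265 ÷ 0.735 = 53/147.
Likelihood ratio per non-matching profile point = 0.8.
Target odds: 0.05 ÷ 0.95 = 1/19.
Require 0.8ⁿ ≤ 1/19 ÷ (53/147) = 147/1007.
0.8⁸ = 65536/390625 is still above 147/1007 but 0.8⁹ = 262144/1953125 is at or below it, so n = 9.

9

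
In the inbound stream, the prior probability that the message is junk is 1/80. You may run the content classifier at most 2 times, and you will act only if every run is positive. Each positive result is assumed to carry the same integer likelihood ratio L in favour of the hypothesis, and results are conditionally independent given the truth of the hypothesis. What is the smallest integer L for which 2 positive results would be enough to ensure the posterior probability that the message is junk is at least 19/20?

Prior odds = 0.0125/0.9875 = 1/79.
Target odds = 0.95/0.05 = 19.
Need L² ≥ 19 ÷ (1/79) = 1501.
38² = 1444 < 1501 ≤ 1521 = 39², so L = 39.

39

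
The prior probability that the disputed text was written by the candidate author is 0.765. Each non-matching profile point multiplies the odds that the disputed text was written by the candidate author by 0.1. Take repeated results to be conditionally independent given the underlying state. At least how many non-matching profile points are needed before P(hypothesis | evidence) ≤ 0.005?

Prior odds = 0.765/0.235 = 153/47.
Likelihood ratio per non-matching profile point = 0.1.
Target odds: 0.005 ÷ 0.995 = 1/199.
Require 0.1ⁿ ≤ 1/199 ÷ (153/47) = 47/30447.
0.1² = 0.01 is still above 47/30447 but 0.1³ = 0.001 is at or below it, so n = 3.

3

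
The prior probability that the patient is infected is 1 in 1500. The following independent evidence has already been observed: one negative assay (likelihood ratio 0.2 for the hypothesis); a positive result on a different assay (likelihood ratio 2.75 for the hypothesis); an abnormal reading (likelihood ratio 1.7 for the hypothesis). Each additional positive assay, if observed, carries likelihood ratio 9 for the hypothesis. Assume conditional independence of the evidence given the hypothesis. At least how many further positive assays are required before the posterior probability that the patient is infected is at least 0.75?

Prior odds = (1/1500)/(1499/1500) = 1/1499.
Combined Bayes factor of the evidence already in hand = 0.2 × 2.75 × 1.7 = 0.935.
Odds after that evidence = (1/1499) × 0.935 = 187/299800.
Target odds = 0.75/0.25 = 3.
Need 9ⁿ ≥ 3 ÷ (187/299800) = 899400/187.
9³ = 729 falls short of 899400/187 but 9⁴ = 6561 reaches it, so n = 4.

4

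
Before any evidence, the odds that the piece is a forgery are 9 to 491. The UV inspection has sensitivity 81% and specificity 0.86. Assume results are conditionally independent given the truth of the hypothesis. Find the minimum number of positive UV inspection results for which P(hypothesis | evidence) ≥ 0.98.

Prior odds = 9/491.
False-positive rate = 1 − 0.86 = 0.14; likelihood ratio of a positive = 0.81/0.14 = 81/14.
Target posterior odds = 0.98/0.02 = 49.
Require (81/14)ⁿ ≥ 49 ÷ (9/491) = 24059/9.
(81/14)⁴ = 43046721/38416 falls short of 24059/9 but (81/14)⁵ ≈6483.13 reaches it, so n = 5.

5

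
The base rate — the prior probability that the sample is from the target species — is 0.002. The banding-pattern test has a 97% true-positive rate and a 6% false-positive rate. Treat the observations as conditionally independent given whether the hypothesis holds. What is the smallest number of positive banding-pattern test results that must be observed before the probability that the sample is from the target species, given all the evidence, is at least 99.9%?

Prior odds = 0.002/0.998 = 1/499.
Likelihood ratio of a positive result = 0.97/0.06 = 97/6.
Target posterior odds = 0.999/0.001 = 999.
Need (1/499) × (97/6)ⁿ ≥ 999, i.e. (97/6)ⁿ ≥ 498501.
(97/6)⁴ = 88529281/1296 falls short of 498501 but (97/6)⁵ ≈1.10434e+06 reaches it, so n = 5.

5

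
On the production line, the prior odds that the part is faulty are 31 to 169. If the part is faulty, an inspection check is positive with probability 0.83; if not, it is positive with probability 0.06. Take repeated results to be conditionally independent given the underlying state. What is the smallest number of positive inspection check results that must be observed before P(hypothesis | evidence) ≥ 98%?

Prior odds = 31/169.
Likelihood ratio of a positive = 0.83/0.06 = 83/6.
Target posterior odds = 0.98/0.02 = 49.
Require (83/6)ⁿ ≥ 49 ÷ (31/169) = 8281/31.
(83/6)² = 6889/36 falls short of 8281/31 but (83/6)³ = 571787/216 reaches it, so n = 3.

3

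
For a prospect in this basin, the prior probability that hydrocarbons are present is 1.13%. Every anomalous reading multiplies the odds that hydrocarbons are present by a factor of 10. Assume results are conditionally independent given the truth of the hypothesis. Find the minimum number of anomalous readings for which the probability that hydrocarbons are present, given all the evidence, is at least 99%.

4

Prior odds: 0.0113 ÷ 0.9887 = 113/9887.
Likelihood ratio per anomalous reading = 10.
Target posterior odds = 0.99/0.01 = 99.
Require 10ⁿ ≥ 99 ÷ (113/9887) = 978813/113.
10³ = 1000 falls short of 978813/113 but 10⁴ = 10000 reaches it, so n = 4.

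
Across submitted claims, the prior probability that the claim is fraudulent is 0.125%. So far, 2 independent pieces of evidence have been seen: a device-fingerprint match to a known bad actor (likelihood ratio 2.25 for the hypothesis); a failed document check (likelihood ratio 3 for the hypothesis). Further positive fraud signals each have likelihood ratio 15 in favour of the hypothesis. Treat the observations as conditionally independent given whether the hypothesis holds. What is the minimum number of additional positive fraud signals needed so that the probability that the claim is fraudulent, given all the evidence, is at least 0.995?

Prior odds = 0.00125/0.99875 = 1/799.
Combined Bayes factor of the evidence already in hand = 2.25 × 3 = 6.75.
Odds after that evidence = (1/799) × 6.75 = 27/3196.
Target odds = 0.995/0.005 = 199.
Need 15ⁿ ≥ 199 ÷ (27/3196) = 636004/27.
15³ = 3375 falls short of 636004/27 but 15⁴ = 50625 reaches it, so n = 4.

4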